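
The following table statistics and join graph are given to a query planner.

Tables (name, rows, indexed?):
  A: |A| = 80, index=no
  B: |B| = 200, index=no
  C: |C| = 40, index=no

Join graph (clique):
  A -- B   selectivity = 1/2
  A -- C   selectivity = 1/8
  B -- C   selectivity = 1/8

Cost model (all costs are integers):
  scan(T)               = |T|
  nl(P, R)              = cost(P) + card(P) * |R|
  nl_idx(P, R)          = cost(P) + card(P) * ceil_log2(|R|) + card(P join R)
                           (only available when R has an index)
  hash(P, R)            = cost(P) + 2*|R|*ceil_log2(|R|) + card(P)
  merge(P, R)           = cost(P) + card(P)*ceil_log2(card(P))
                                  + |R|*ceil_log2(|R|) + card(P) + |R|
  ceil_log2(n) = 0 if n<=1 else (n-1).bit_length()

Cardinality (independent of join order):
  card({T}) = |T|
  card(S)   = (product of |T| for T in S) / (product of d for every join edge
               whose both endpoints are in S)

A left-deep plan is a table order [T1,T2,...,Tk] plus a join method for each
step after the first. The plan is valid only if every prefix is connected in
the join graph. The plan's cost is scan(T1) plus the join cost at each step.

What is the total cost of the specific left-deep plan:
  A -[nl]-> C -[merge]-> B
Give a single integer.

step 1: scan A: cost=80, card=80
step 2: join C via nl
    card(P join C) = 80*40/(8) = 400
    cost = 80 + 80*40 = 3280
step 3: join B via merge
    card(P join B) = 400*200/(2*8) = 5000
    cost = 3280 + 400*9 + 200*8 + 400 + 200 = 9080

9080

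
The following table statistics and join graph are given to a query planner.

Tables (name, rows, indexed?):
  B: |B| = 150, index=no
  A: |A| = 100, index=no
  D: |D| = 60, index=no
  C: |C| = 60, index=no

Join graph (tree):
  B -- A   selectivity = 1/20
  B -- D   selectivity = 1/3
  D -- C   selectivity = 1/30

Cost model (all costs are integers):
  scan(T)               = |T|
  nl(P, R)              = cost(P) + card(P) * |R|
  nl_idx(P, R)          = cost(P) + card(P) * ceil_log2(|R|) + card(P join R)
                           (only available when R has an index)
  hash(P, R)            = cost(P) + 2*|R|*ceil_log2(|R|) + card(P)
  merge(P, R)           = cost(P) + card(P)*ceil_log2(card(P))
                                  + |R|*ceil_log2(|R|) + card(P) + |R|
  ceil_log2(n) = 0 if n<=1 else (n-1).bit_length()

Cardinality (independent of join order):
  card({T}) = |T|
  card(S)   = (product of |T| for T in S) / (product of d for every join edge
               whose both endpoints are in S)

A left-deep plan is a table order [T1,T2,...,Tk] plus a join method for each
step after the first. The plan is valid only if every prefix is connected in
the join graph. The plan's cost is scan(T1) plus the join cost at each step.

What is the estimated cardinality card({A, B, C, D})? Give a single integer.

Tables in S: A(100), B(150), C(60), D(60)
Edges inside S: B-A(d=20), B-D(d=3), D-C(d=30)
numerator = 100 * 150 * 60 * 60 = 54000000
denominator = 20 * 3 * 30 = 1800
card(S) = 54000000 / 1800 = 30000

30000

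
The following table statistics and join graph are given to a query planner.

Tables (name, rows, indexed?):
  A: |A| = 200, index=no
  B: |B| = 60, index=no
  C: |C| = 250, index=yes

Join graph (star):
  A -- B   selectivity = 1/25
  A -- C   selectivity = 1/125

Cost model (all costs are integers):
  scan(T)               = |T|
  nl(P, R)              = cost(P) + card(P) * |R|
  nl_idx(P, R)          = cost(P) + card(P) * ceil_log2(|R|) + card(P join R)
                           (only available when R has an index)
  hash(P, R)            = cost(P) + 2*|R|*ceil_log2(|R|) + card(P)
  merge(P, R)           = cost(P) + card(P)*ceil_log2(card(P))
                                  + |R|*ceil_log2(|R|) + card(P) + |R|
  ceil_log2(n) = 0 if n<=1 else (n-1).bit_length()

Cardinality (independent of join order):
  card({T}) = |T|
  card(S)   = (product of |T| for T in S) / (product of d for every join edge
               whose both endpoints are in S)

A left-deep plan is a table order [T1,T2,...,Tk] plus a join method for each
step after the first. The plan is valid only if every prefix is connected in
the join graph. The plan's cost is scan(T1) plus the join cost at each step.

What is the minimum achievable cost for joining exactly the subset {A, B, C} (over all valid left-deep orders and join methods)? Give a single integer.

Selinger DP over subsets of {A,B,C}:
  {A}: scan cost=200, card=200
  {B}: scan cost=60, card=60
  {C}: scan cost=250, card=250
  {AB}: card=480; try (B,hash)→1120, (A,merge)→2280, (B,merge)→2420, (A,hash)→3320, (A,nl)→12060, (B,nl)→12200; best=1120 via (B,hash)
  {AC}: card=400; try (C,nl_idx)→2200, (A,hash)→3700, (C,merge)→4250, (A,merge)→4300, (C,hash)→4400, (C,nl)→50200 …(+1); best=2200 via (C,nl_idx)
  {ABC}: card=960; try (B,hash)→3320, (C,hash)→5600, (C,nl_idx)→5920, (B,merge)→6620, (C,merge)→8170, (B,nl)→26200 …(+1); best=3320 via (B,hash)

3320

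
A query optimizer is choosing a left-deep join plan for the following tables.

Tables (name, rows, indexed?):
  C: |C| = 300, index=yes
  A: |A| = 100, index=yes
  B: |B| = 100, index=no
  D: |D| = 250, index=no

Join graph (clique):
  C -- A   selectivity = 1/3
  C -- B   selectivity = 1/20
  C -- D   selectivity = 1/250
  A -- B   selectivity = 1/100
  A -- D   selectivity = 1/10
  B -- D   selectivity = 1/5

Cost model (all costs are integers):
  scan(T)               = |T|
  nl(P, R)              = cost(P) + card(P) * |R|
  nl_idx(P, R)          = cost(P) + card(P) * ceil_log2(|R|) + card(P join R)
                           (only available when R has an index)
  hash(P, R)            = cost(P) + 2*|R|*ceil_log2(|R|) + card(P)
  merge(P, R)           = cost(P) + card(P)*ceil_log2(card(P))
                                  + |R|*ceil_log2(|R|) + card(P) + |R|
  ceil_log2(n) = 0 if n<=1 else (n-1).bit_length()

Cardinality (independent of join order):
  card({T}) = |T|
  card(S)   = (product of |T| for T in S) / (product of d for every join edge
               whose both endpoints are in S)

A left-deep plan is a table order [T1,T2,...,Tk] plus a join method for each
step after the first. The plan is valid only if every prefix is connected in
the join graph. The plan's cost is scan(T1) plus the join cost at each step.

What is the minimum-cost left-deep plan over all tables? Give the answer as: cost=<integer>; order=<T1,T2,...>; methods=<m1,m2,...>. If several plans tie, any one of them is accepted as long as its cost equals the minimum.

Selinger DP (subsets sized 1..n):
  {C}: scan cost=300, card=300
  {A}: scan cost=100, card=100
  {B}: scan cost=100, card=100
  {D}: scan cost=250, card=250
  {AC}: card=10000; try (A,hash)→2000, (C,merge)→3900, (A,merge)→4100, (C,hash)→5600, (C,nl_idx)→11000, (A,nl_idx)→12400 …(+2); best=2000 via (A,hash)
  {BC}: card=1500; try (B,hash)→2000, (C,nl_idx)→2500, (C,merge)→3900, (B,merge)→4100, (C,hash)→5600, (C,nl)→30100 …(+1); best=2000 via (B,hash)
  {CD}: card=300; try (C,nl_idx)→2800, (D,hash)→4600, (C,merge)→5500, (D,merge)→5550, (C,hash)→5900, (C,nl)→75250 …(+1); best=2800 via (C,nl_idx)
  {AB}: card=100; try (A,nl_idx)→900, (B,hash)→1600, (A,hash)→1600, (B,merge)→1700, (A,merge)→1700, (B,nl)→10100 …(+1); best=900 via (A,nl_idx)
  {AD}: card=2500; try (A,hash)→1900, (D,merge)→3150, (A,merge)→3300, (D,hash)→4200, (A,nl_idx)→4500, (D,nl)→25100 …(+1); best=1900 via (A,hash)
  {BD}: card=5000; try (B,hash)→1900, (D,merge)→3150, (B,merge)→3300, (D,hash)→4200, (D,nl)→25100, (B,nl)→25250; best=1900 via (B,hash)
  {ABC}: card=500; try (C,nl_idx)→2300, (C,merge)→4700, (A,hash)→4900, (C,hash)→6400, (A,nl_idx)→13000, (B,hash)→13400 …(+5); best=2300 via (C,nl_idx)
  {ACD}: card=1000; try (A,hash)→4500, (A,nl_idx)→5900, (A,merge)→6600, (C,hash)→9800, (D,hash)→16000, (C,nl_idx)→25400 …(+5); best=4500 via (A,hash)
  {BCD}: card=300; try (B,hash)→4500, (B,merge)→6600, (D,hash)→7500, (C,hash)→12300, (D,merge)→22250, (B,nl)→32800 …(+4); best=4500 via (B,hash)
  {ABD}: card=500; try (D,merge)→3950, (D,hash)→5000, (B,hash)→5800, (A,hash)→8300, (D,nl)→25900, (B,merge)→35200 …(+4); best=3950 via (D,merge)
  {ABCD}: card=10; try (A,hash)→6200, (A,nl_idx)→6610, (D,hash)→6800, (B,hash)→6900, (A,merge)→8300, (C,nl_idx)→8460 …(+8); best=6200 via (A,hash)

cost=6200; order=D,C,B,A; methods=nl_idx,hash,hash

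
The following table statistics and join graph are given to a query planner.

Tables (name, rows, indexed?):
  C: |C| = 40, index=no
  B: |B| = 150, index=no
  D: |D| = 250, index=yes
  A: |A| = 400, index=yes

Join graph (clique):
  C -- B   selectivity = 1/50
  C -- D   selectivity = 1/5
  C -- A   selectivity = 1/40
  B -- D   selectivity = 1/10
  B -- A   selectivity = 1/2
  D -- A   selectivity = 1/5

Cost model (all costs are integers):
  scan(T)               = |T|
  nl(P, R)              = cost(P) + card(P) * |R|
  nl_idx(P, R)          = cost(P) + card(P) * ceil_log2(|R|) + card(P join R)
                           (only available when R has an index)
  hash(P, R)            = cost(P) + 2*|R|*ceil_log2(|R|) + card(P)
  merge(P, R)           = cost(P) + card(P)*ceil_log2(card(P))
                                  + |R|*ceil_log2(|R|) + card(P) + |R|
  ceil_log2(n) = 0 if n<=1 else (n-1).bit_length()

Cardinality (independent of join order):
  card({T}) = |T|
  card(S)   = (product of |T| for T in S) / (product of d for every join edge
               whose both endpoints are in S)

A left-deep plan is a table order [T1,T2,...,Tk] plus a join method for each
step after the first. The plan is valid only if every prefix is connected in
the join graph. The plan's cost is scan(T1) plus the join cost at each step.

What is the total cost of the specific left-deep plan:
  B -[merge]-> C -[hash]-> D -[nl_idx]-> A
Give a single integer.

11900

step 1: scan B: cost=150, card=150
step 2: join C via merge
    card(P join C) = 150*40/(50) = 120
    cost = 150 + 150*8 + 40*6 + 150 + 40 = 1780
step 3: join D via hash
    card(P join D) = 120*250/(5*10) = 600
    cost = 1780 + 2*250*8 + 120 = 5900
step 4: join A via nl_idx
    card(P join A) = 600*400/(40*2*5) = 600
    cost = 5900 + 600*9 + 600 = 11900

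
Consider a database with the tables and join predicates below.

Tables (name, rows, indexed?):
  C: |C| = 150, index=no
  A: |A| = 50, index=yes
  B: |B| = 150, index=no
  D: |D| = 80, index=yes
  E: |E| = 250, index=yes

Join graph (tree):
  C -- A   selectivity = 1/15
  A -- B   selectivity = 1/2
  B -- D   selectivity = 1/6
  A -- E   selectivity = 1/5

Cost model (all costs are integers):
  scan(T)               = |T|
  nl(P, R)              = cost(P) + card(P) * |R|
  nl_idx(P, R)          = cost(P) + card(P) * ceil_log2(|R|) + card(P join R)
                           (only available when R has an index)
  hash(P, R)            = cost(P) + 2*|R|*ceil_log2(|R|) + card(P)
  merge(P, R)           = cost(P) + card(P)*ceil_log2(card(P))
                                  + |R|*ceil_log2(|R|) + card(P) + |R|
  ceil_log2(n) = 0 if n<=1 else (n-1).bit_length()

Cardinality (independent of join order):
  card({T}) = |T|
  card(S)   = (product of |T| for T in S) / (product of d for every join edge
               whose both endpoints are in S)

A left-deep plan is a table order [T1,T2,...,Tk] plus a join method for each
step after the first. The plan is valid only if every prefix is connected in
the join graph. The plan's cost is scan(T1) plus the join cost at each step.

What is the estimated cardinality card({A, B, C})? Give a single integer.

37500

Tables in S: A(50), B(150), C(150)
Edges inside S: C-A(d=15), A-B(d=2)
numerator = 50 * 150 * 150 = 1125000
denominator = 15 * 2 = 30
card(S) = 1125000 / 30 = 37500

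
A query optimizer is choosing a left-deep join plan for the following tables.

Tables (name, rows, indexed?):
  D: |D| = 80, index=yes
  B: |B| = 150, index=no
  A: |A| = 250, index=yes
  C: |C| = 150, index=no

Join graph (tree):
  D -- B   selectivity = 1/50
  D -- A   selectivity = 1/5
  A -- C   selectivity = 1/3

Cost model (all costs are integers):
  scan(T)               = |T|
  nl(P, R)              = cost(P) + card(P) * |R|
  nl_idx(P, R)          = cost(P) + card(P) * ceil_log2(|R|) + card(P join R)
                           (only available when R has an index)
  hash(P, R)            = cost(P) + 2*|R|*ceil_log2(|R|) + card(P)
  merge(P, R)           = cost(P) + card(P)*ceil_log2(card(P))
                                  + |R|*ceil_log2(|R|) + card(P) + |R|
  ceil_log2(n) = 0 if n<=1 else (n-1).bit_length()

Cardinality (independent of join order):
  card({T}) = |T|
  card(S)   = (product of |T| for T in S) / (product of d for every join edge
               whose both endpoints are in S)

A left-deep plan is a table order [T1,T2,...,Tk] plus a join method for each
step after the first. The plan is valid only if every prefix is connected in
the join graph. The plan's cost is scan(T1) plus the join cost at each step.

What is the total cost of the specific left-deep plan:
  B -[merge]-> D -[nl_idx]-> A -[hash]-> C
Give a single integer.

30460

step 1: scan B: cost=150, card=150
step 2: join D via merge
    card(P join D) = 150*80/(50) = 240
    cost = 150 + 150*8 + 80*7 + 150 + 80 = 2140
step 3: join A via nl_idx
    card(P join A) = 240*250/(5) = 12000
    cost = 2140 + 240*8 + 12000 = 16060
step 4: join C via hash
    card(P join C) = 12000*150/(3) = 600000
    cost = 16060 + 2*150*8 + 12000 = 30460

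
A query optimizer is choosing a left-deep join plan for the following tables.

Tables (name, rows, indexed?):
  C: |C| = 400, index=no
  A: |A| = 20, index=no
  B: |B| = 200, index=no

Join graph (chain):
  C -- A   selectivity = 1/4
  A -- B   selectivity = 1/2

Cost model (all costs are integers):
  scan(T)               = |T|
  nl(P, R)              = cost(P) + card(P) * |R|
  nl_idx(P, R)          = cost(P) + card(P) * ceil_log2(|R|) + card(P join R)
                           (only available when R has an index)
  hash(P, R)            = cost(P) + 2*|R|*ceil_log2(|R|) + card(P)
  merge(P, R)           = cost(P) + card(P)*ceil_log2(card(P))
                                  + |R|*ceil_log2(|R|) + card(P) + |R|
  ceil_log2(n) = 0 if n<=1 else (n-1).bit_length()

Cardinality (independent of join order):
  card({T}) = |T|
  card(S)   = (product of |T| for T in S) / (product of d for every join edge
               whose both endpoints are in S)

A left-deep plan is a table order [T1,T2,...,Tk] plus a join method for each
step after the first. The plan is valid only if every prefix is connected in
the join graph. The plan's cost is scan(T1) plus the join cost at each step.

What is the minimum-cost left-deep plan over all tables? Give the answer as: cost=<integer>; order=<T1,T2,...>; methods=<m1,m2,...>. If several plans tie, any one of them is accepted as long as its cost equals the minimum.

Selinger DP (subsets sized 1..n):
  {C}: scan cost=400, card=400
  {A}: scan cost=20, card=20
  {B}: scan cost=200, card=200
  {AC}: card=2000; try (A,hash)→1000, (C,merge)→4140, (A,merge)→4520, (C,hash)→7240, (C,nl)→8020, (A,nl)→8400; best=1000 via (A,hash)
  {AB}: card=2000; try (A,hash)→600, (B,merge)→1940, (A,merge)→2120, (B,hash)→3240, (B,nl)→4020, (A,nl)→4200; best=600 via (A,hash)
  {ABC}: card=200000; try (B,hash)→6200, (C,hash)→9800, (B,merge)→26800, (C,merge)→28600, (B,nl)→401000, (C,nl)→800600; best=6200 via (B,hash)

cost=6200; order=C,A,B; methods=hash,hash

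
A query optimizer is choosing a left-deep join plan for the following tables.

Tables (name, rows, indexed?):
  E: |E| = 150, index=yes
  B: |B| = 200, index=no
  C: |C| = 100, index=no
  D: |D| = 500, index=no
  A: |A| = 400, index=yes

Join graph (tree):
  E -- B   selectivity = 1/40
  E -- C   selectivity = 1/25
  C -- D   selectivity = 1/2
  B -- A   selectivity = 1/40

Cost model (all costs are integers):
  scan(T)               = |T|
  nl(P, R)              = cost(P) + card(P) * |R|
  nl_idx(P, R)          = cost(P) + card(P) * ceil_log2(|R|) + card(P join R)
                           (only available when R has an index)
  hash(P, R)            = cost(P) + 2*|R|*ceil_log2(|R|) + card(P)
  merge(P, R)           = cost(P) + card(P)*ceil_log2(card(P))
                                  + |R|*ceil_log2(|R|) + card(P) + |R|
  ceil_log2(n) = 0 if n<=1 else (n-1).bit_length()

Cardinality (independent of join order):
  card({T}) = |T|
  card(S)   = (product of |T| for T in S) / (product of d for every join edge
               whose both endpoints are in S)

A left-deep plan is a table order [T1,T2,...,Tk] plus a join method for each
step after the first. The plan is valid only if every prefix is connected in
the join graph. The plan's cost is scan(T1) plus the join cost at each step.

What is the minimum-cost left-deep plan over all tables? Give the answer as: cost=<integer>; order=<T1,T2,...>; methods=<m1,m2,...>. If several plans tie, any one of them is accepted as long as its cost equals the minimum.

cost=53900; order=B,E,C,A,D; methods=nl_idx,hash,hash,hash

Selinger DP (subsets sized 1..n):
  {E}: scan cost=150, card=150
  {B}: scan cost=200, card=200
  {C}: scan cost=100, card=100
  {D}: scan cost=500, card=500
  {A}: scan cost=400, card=400
  {BE}: card=750; try (E,nl_idx)→2550, (E,hash)→2800, (B,merge)→3300, (E,merge)→3350, (B,hash)→3500, (B,nl)→30150 …(+1); best=2550 via (E,nl_idx)
  {CE}: card=600; try (E,nl_idx)→1500, (C,hash)→1700, (E,merge)→2250, (C,merge)→2300, (E,hash)→2600, (E,nl)→15100 …(+1); best=1500 via (E,nl_idx)
  {AB}: card=2000; try (B,hash)→4000, (A,nl_idx)→4000, (A,merge)→6000, (B,merge)→6200, (A,hash)→7600, (A,nl)→80200 …(+1); best=4000 via (B,hash)
  {CD}: card=25000; try (C,hash)→2400, (D,merge)→5900, (C,merge)→6300, (D,hash)→9200, (D,nl)→50100, (C,nl)→50500; best=2400 via (C,hash)
  {BCE}: card=3000; try (C,hash)→4700, (B,hash)→5300, (B,merge)→9900, (C,merge)→11600, (C,nl)→77550, (B,nl)→121500; best=4700 via (C,hash)
  {ABE}: card=7500; try (E,hash)→8400, (A,hash)→10500, (A,merge)→14800, (A,nl_idx)→16800, (E,nl_idx)→27500, (E,merge)→29350 …(+2); best=8400 via (E,hash)
  {CDE}: card=150000; try (D,hash)→11100, (D,merge)→13100, (E,hash)→29800, (D,nl)→301500, (E,nl_idx)→352400, (E,merge)→403750 …(+1); best=11100 via (D,hash)
  {BCDE}: card=750000; try (D,hash)→16700, (D,merge)→48700, (B,hash)→164300, (D,nl)→1504700, (B,merge)→2862900, (B,nl)→30011100; best=16700 via (D,hash)
  {ABCE}: card=30000; try (A,hash)→14900, (C,hash)→17300, (A,merge)→47700, (A,nl_idx)→61700, (C,merge)→114200, (C,nl)→758400 …(+1); best=14900 via (A,hash)
  {ABCDE}: card=7500000; try (D,hash)→53900, (D,merge)→499900, (A,hash)→773900, (A,nl_idx)→14266700, (D,nl)→15014900, (A,merge)→15770700 …(+1); best=53900 via (D,hash)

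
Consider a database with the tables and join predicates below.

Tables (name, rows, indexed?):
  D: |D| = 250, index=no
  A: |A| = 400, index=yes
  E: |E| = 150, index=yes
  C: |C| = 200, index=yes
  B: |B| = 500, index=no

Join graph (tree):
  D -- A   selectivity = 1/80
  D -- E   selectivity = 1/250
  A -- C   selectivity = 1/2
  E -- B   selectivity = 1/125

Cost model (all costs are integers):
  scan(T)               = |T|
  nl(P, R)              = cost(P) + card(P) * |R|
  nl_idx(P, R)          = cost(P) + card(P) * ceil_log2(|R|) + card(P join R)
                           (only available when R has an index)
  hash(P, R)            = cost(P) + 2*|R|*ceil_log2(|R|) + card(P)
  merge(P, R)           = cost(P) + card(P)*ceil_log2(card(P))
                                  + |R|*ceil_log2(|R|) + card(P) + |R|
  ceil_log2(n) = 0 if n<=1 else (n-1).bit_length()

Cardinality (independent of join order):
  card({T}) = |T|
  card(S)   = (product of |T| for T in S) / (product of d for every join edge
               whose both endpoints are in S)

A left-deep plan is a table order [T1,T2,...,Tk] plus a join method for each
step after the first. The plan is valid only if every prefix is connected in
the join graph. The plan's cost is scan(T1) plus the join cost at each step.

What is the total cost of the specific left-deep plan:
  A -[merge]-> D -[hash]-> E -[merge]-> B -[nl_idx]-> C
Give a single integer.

347550

step 1: scan A: cost=400, card=400
step 2: join D via merge
    card(P join D) = 400*250/(80) = 1250
    cost = 400 + 400*9 + 250*8 + 400 + 250 = 6650
step 3: join E via hash
    card(P join E) = 1250*150/(250) = 750
    cost = 6650 + 2*150*8 + 1250 = 10300
step 4: join B via merge
    card(P join B) = 750*500/(125) = 3000
    cost = 10300 + 750*10 + 500*9 + 750 + 500 = 23550
step 5: join C via nl_idx
    card(P join C) = 3000*200/(2) = 300000
    cost = 23550 + 3000*8 + 300000 = 347550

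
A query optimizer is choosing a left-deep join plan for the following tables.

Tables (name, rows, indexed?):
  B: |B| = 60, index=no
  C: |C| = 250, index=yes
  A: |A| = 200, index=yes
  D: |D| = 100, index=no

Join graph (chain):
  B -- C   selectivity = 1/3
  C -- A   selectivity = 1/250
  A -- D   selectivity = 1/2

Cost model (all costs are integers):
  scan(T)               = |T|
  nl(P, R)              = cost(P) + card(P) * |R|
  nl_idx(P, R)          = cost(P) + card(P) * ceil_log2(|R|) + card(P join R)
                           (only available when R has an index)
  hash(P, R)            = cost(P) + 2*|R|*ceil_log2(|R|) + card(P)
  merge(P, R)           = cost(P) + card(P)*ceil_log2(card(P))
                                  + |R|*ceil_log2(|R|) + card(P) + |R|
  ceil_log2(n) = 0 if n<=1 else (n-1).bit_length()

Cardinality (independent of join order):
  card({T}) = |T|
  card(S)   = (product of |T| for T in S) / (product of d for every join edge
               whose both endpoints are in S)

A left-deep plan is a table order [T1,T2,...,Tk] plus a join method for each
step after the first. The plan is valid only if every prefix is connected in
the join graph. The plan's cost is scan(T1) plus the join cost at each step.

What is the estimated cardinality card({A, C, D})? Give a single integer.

10000

Tables in S: A(200), C(250), D(100)
Edges inside S: C-A(d=250), A-D(d=2)
numerator = 200 * 250 * 100 = 5000000
denominator = 250 * 2 = 500
card(S) = 5000000 / 500 = 10000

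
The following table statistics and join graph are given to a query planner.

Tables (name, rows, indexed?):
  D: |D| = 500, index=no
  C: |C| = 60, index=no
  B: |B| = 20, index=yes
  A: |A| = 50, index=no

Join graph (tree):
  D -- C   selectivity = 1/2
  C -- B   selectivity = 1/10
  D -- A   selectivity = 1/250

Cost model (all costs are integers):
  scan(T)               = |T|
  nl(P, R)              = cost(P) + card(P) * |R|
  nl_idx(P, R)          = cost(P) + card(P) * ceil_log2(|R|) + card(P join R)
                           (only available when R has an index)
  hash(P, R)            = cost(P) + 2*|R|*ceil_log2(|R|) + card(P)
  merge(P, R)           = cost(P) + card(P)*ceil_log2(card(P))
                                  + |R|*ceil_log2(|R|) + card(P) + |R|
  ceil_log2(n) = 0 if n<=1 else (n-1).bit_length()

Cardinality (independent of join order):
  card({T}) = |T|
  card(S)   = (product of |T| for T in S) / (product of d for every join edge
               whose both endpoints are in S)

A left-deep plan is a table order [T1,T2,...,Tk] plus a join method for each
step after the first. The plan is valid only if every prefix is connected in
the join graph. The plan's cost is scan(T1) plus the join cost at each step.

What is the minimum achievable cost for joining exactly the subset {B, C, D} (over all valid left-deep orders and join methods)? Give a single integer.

6280

Selinger DP over subsets of {B,C,D}:
  {D}: scan cost=500, card=500
  {C}: scan cost=60, card=60
  {B}: scan cost=20, card=20
  {CD}: card=15000; try (C,hash)→1720, (D,merge)→5480, (C,merge)→5920, (D,hash)→9120, (D,nl)→30060, (C,nl)→30500; best=1720 via (C,hash)
  {BC}: card=120; try (B,hash)→320, (B,nl_idx)→480, (C,merge)→560, (B,merge)→600, (C,hash)→760, (C,nl)→1220 …(+1); best=320 via (B,hash)
  {BCD}: card=30000; try (D,merge)→6280, (D,hash)→9440, (B,hash)→16920, (D,nl)→60320, (B,nl_idx)→106720, (B,merge)→226840 …(+1); best=6280 via (D,merge)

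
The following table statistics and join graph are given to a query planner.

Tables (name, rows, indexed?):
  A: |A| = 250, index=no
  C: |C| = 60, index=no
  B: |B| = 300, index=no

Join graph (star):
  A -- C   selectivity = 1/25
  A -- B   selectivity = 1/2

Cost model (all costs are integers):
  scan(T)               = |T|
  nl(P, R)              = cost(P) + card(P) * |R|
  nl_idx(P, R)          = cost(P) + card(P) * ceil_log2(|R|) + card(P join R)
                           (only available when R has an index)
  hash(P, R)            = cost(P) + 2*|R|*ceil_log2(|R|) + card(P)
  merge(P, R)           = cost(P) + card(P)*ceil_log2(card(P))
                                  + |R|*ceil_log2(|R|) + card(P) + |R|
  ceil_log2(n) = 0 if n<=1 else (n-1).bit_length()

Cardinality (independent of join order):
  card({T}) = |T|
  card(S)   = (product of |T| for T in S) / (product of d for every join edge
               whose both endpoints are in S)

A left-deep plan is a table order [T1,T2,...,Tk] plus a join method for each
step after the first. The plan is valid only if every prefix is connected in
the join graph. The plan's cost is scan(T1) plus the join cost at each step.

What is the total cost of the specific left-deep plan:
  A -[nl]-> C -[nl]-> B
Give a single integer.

195250

step 1: scan A: cost=250, card=250
step 2: join C via nl
    card(P join C) = 250*60/(25) = 600
    cost = 250 + 250*60 = 15250
step 3: join B via nl
    card(P join B) = 600*300/(2) = 90000
    cost = 15250 + 600*300 = 195250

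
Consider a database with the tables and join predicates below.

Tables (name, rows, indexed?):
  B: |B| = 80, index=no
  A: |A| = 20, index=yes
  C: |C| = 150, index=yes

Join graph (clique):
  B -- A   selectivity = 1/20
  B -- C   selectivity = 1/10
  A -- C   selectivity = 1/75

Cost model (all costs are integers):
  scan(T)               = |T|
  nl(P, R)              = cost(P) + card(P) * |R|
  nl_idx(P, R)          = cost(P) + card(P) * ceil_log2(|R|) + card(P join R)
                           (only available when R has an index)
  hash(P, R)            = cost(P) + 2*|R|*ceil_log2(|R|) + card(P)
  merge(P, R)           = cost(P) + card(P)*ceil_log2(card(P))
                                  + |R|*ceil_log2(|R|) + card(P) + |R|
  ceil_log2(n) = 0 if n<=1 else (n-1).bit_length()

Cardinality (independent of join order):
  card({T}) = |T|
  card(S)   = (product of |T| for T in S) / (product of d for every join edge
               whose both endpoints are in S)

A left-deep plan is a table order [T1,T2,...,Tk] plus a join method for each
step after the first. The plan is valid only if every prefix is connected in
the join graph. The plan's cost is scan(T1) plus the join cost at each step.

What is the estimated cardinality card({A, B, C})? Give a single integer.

Tables in S: A(20), B(80), C(150)
Edges inside S: B-A(d=20), B-C(d=10), A-C(d=75)
numerator = 20 * 80 * 150 = 240000
denominator = 20 * 10 * 75 = 15000
card(S) = 240000 / 15000 = 16

16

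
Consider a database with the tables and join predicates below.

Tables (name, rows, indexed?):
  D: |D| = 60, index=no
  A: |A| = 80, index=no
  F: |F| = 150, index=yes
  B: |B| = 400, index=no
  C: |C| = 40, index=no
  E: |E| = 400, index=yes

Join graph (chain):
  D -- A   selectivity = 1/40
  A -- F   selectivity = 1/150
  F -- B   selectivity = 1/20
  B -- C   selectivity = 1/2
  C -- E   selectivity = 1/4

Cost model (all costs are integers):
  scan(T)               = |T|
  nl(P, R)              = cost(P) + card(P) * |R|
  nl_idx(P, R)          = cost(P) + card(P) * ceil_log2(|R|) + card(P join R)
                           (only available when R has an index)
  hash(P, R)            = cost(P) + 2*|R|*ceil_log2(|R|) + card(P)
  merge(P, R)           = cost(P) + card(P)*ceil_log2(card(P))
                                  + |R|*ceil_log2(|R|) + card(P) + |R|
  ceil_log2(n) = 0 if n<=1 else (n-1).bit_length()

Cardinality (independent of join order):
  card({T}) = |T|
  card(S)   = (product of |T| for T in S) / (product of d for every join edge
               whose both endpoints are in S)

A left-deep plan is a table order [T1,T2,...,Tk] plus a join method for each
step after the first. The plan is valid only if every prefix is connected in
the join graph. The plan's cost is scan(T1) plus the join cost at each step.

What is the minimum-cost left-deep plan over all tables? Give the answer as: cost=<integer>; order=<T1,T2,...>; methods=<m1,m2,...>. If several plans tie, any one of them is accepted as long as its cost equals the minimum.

Selinger DP (subsets sized 1..n):
  {D}: scan cost=60, card=60
  {A}: scan cost=80, card=80
  {F}: scan cost=150, card=150
  {B}: scan cost=400, card=400
  {C}: scan cost=40, card=40
  {E}: scan cost=400, card=400
  {AD}: card=120; try (D,hash)→880, (A,merge)→1120, (D,merge)→1140, (A,hash)→1240, (A,nl)→4860, (D,nl)→4880; best=880 via (D,hash)
  {AF}: card=80; try (F,nl_idx)→800, (A,hash)→1420, (F,merge)→2070, (A,merge)→2140, (F,hash)→2560, (F,nl)→12080 …(+1); best=800 via (F,nl_idx)
  {BF}: card=3000; try (F,hash)→3200, (B,merge)→5500, (F,merge)→5750, (F,nl_idx)→6600, (B,hash)→7500, (B,nl)→60150 …(+1); best=3200 via (F,hash)
  {BC}: card=8000; try (C,hash)→1280, (B,merge)→4320, (C,merge)→4680, (B,hash)→7280, (B,nl)→16040, (C,nl)→16400; best=1280 via (C,hash)
  {CE}: card=4000; try (C,hash)→1280, (E,merge)→4320, (E,nl_idx)→4400, (C,merge)→4680, (E,hash)→7280, (E,nl)→16040 …(+1); best=1280 via (C,hash)
  {ADF}: card=120; try (D,hash)→1600, (D,merge)→1860, (F,nl_idx)→1960, (F,merge)→3190, (F,hash)→3400, (D,nl)→5600 …(+1); best=1600 via (D,hash)
  {ABF}: card=1600; try (B,merge)→5440, (A,hash)→7320, (B,hash)→8080, (B,nl)→32800, (A,merge)→42840, (A,nl)→243200; best=5440 via (B,merge)
  {BCF}: card=60000; try (C,hash)→6680, (F,hash)→11680, (C,merge)→42480, (F,merge)→114630, (C,nl)→123200, (F,nl_idx)→125280 …(+1); best=6680 via (C,hash)
  {BCE}: card=800000; try (B,hash)→12480, (E,hash)→16480, (B,merge)→57280, (E,merge)→117280, (E,nl_idx)→873280, (B,nl)→1601280 …(+1); best=12480 via (B,hash)
  {ABDF}: card=2400; try (B,merge)→6560, (D,hash)→7760, (B,hash)→8920, (D,merge)→25060, (B,nl)→49600, (D,nl)→101440; best=6560 via (B,merge)
  {ABCF}: card=32000; try (C,hash)→7520, (C,merge)→24920, (A,hash)→67800, (C,nl)→69440, (A,merge)→1027320, (A,nl)→4806680; best=7520 via (C,hash)
  {BCEF}: card=6000000; try (E,hash)→73880, (F,hash)→814880, (E,merge)→1030680, (E,nl_idx)→6546680, (F,nl_idx)→12412480, (F,merge)→16813830 …(+2); best=73880 via (E,hash)
  {ABCDF}: card=48000; try (C,hash)→9440, (C,merge)→38040, (D,hash)→40240, (C,nl)→102560, (D,merge)→519940, (D,nl)→1927520; best=9440 via (C,hash)
  {ABCEF}: card=3200000; try (E,hash)→46720, (E,merge)→523520, (E,nl_idx)→3495520, (A,hash)→6075000, (E,nl)→12807520, (A,merge)→144074520 …(+1); best=46720 via (E,hash)
  {ABCDEF}: card=4800000; try (E,hash)→64640, (E,merge)→829440, (D,hash)→3247440, (E,nl_idx)→5241440, (E,nl)→19209440, (D,merge)→73647140 …(+1); best=64640 via (E,hash)

cost=64640; order=A,F,D,B,C,E; methods=nl_idx,hash,merge,hash,hash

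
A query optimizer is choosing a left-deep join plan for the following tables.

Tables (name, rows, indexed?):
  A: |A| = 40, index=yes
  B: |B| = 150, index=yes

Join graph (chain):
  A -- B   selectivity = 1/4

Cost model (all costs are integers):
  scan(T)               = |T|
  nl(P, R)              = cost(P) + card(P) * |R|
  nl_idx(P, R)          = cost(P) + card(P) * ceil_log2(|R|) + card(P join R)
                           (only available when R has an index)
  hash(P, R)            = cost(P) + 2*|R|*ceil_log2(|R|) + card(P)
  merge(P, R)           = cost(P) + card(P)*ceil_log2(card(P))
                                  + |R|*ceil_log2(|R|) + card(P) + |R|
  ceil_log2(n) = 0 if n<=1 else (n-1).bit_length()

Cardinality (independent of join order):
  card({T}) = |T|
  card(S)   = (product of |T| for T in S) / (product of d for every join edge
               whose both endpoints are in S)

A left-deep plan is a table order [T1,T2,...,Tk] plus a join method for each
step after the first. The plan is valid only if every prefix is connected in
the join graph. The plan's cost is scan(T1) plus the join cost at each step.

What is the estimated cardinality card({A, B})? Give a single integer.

1500

Tables in S: A(40), B(150)
Edges inside S: A-B(d=4)
numerator = 40 * 150 = 6000
denominator = 4 = 4
card(S) = 6000 / 4 = 1500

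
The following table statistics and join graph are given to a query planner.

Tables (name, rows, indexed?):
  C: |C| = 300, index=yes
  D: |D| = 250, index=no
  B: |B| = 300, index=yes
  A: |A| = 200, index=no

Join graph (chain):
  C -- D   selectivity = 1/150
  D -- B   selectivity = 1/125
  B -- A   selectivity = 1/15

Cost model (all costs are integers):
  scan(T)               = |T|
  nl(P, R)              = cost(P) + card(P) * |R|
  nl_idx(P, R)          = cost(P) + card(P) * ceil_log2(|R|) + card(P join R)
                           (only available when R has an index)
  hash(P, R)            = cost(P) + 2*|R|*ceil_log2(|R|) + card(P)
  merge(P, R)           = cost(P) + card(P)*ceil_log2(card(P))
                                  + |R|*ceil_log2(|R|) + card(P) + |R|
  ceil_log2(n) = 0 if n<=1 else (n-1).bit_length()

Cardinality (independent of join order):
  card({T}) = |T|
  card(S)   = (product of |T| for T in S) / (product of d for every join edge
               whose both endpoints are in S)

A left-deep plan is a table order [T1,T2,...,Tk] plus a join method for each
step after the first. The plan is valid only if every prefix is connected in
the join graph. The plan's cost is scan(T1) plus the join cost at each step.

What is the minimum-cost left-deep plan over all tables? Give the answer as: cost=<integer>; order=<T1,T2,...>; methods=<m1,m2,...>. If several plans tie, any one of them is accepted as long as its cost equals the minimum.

cost=13100; order=D,C,B,A; methods=nl_idx,nl_idx,hash

Selinger DP (subsets sized 1..n):
  {C}: scan cost=300, card=300
  {D}: scan cost=250, card=250
  {B}: scan cost=300, card=300
  {A}: scan cost=200, card=200
  {CD}: card=500; try (C,nl_idx)→3000, (D,hash)→4600, (C,merge)→5500, (D,merge)→5550, (C,hash)→5900, (C,nl)→75250 …(+1); best=3000 via (C,nl_idx)
  {BD}: card=600; try (B,nl_idx)→3100, (D,hash)→4600, (B,merge)→5500, (D,merge)→5550, (B,hash)→5900, (B,nl)→75250 …(+1); best=3100 via (B,nl_idx)
  {AB}: card=4000; try (A,hash)→3800, (B,merge)→5000, (A,merge)→5100, (B,hash)→5800, (B,nl_idx)→6000, (B,nl)→60200 …(+1); best=3800 via (A,hash)
  {BCD}: card=1200; try (B,nl_idx)→8700, (B,hash)→8900, (C,hash)→9100, (C,nl_idx)→9700, (B,merge)→11000, (C,merge)→12700 …(+2); best=8700 via (B,nl_idx)
  {ABD}: card=8000; try (A,hash)→6900, (A,merge)→11500, (D,hash)→11800, (D,merge)→58050, (A,nl)→123100, (D,nl)→1003800; best=6900 via (A,hash)
  {ABCD}: card=16000; try (A,hash)→13100, (C,hash)→20300, (A,merge)→24900, (C,nl_idx)→94900, (C,merge)→121900, (A,nl)→248700 …(+1); best=13100 via (A,hash)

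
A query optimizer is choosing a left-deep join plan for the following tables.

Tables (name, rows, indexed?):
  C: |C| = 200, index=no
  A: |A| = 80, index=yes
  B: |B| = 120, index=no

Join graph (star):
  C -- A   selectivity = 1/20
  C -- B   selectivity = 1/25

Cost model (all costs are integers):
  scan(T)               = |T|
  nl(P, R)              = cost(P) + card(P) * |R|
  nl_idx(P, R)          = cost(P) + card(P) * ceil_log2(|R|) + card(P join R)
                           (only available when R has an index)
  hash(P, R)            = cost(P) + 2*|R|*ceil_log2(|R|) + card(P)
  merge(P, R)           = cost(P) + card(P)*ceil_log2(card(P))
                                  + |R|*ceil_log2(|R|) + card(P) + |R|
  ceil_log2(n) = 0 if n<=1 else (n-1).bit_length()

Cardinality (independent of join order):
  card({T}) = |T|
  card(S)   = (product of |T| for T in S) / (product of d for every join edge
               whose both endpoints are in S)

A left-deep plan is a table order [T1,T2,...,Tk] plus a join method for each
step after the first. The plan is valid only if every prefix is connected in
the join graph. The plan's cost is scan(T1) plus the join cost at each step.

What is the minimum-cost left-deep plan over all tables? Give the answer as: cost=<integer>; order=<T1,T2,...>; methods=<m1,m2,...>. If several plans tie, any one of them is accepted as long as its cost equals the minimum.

Selinger DP (subsets sized 1..n):
  {C}: scan cost=200, card=200
  {A}: scan cost=80, card=80
  {B}: scan cost=120, card=120
  {AC}: card=800; try (A,hash)→1520, (A,nl_idx)→2400, (C,merge)→2520, (A,merge)→2640, (C,hash)→3360, (C,nl)→16080 …(+1); best=1520 via (A,hash)
  {BC}: card=960; try (B,hash)→2080, (C,merge)→2880, (B,merge)→2960, (C,hash)→3440, (C,nl)→24120, (B,nl)→24200; best=2080 via (B,hash)
  {ABC}: card=3840; try (B,hash)→4000, (A,hash)→4160, (B,merge)→11280, (A,nl_idx)→12640, (A,merge)→13280, (A,nl)→78880 …(+1); best=4000 via (B,hash)

cost=4000; order=C,A,B; methods=hash,hash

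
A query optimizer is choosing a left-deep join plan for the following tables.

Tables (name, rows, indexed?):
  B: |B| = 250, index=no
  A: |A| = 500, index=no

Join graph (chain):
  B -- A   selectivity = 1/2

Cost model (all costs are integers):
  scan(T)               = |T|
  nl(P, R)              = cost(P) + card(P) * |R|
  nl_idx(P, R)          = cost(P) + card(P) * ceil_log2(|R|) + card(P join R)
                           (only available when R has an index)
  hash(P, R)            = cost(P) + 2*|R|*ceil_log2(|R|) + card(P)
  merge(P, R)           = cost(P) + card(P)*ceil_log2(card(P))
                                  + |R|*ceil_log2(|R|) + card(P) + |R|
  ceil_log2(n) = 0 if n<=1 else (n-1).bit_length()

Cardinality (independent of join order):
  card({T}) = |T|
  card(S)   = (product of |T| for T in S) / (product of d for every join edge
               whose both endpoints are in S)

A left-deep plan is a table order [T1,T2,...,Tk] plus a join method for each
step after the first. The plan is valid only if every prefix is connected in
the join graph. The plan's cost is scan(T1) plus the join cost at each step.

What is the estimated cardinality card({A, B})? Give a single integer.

62500

Tables in S: A(500), B(250)
Edges inside S: B-A(d=2)
numerator = 500 * 250 = 125000
denominator = 2 = 2
card(S) = 125000 / 2 = 62500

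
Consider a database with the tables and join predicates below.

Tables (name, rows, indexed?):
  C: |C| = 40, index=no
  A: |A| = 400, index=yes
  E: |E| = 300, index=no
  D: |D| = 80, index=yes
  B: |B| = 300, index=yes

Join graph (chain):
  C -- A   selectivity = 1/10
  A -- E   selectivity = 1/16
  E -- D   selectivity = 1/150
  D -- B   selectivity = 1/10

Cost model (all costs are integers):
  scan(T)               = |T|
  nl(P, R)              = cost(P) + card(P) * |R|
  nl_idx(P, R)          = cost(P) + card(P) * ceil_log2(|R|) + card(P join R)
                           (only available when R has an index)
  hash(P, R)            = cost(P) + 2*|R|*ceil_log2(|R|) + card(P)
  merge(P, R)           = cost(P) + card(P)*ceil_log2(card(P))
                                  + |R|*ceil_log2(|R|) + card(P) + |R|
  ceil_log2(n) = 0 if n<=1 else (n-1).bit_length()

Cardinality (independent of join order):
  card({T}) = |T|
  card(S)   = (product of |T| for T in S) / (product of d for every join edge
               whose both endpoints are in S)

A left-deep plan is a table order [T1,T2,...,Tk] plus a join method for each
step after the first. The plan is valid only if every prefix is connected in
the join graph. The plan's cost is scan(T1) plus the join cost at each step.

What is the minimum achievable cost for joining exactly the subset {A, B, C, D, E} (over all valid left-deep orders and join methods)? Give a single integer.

33040

Selinger DP over subsets of {A,B,C,D,E}:
  {C}: scan cost=40, card=40
  {A}: scan cost=400, card=400
  {E}: scan cost=300, card=300
  {D}: scan cost=80, card=80
  {B}: scan cost=300, card=300
  {AC}: card=1600; try (C,hash)→1280, (A,nl_idx)→2000, (A,merge)→4320, (C,merge)→4680, (A,hash)→7280, (A,nl)→16040 …(+1); best=1280 via (C,hash)
  {AE}: card=7500; try (E,hash)→6200, (A,merge)→7300, (E,merge)→7400, (A,hash)→7800, (A,nl_idx)→10500, (A,nl)→120300 …(+1); best=6200 via (E,hash)
  {DE}: card=160; try (D,hash)→1720, (D,nl_idx)→2560, (E,merge)→3720, (D,merge)→3940, (E,hash)→5560, (E,nl)→24080 …(+1); best=1720 via (D,hash)
  {BD}: card=2400; try (D,hash)→1720, (B,nl_idx)→3200, (B,merge)→3720, (D,merge)→3940, (D,nl_idx)→4800, (B,hash)→5560 …(+2); best=1720 via (D,hash)
  {ACE}: card=30000; try (E,hash)→8280, (C,hash)→14180, (E,merge)→23480, (C,merge)→111480, (C,nl)→306200, (E,nl)→481280; best=8280 via (E,hash)
  {ADE}: card=4000; try (A,merge)→7160, (A,nl_idx)→7160, (A,hash)→9080, (D,hash)→14820, (D,nl_idx)→62700, (A,nl)→65720 …(+2); best=7160 via (A,merge)
  {BDE}: card=4800; try (B,merge)→6160, (B,hash)→7280, (B,nl_idx)→7960, (E,hash)→9520, (E,merge)→35920, (B,nl)→49720 …(+1); best=6160 via (B,merge)
  {ACDE}: card=16000; try (C,hash)→11640, (D,hash)→39400, (C,merge)→59440, (C,nl)→167160, (D,nl_idx)→234280, (D,merge)→488920 …(+1); best=11640 via (C,hash)
  {ABDE}: card=120000; try (B,hash)→16560, (A,hash)→18160, (B,merge)→62160, (A,merge)→77360, (B,nl_idx)→163160, (A,nl_idx)→169360 …(+2); best=16560 via (B,hash)
  {ABCDE}: card=480000; try (B,hash)→33040, (C,hash)→137040, (B,merge)→254640, (B,nl_idx)→635640, (C,merge)→2176840, (B,nl)→4811640 …(+1); best=33040 via (B,hash)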